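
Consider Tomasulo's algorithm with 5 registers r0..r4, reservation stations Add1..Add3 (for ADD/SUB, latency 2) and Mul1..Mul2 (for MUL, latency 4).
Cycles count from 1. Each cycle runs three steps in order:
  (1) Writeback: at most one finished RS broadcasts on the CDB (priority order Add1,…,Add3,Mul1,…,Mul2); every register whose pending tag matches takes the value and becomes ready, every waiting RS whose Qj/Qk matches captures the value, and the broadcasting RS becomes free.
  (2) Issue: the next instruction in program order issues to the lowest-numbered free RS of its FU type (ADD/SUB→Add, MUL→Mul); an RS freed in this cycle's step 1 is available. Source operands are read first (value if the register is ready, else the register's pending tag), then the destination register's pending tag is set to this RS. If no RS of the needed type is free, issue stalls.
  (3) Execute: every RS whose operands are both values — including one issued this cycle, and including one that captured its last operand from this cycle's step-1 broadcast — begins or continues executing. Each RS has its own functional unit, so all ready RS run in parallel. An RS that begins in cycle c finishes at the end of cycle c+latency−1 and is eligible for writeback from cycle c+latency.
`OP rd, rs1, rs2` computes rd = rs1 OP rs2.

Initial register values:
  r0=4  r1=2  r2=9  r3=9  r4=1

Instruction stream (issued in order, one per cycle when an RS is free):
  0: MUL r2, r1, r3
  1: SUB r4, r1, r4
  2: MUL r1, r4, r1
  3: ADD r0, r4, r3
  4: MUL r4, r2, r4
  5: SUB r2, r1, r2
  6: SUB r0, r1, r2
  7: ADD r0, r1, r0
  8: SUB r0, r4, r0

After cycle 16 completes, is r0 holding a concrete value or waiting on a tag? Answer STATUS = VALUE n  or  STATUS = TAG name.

c1: issue MUL r2<-Mul1 | r0:4,r1:2,r2:Mul1,r3:9,r4:1
c2: issue SUB r4<-Add1 | r0:4,r1:2,r2:Mul1,r3:9,r4:Add1
c3: issue MUL r1<-Mul2 | r0:4,r1:Mul2,r2:Mul1,r3:9,r4:Add1
c4: CDB Add1=1; issue ADD r0<-Add1 | r0:Add1,r1:Mul2,r2:Mul1,r3:9,r4:1
c5: CDB Mul1=18; issue MUL r4<-Mul1 | r0:Add1,r1:Mul2,r2:18,r3:9,r4:Mul1
c6: CDB Add1=10; issue SUB r2<-Add1 | r0:10,r1:Mul2,r2:Add1,r3:9,r4:Mul1
c7: issue SUB r0<-Add2 | r0:Add2,r1:Mul2,r2:Add1,r3:9,r4:Mul1
c8: CDB Mul2=2; issue ADD r0<-Add3 | r0:Add3,r1:2,r2:Add1,r3:9,r4:Mul1
c9: CDB Mul1=18; stall | r0:Add3,r1:2,r2:Add1,r3:9,r4:18
c10: CDB Add1=-16; issue SUB r0<-Add1 | r0:Add1,r1:2,r2:-16,r3:9,r4:18
c11: - | r0:Add1,r1:2,r2:-16,r3:9,r4:18
c12: CDB Add2=18 | r0:Add1,r1:2,r2:-16,r3:9,r4:18
c13: - | r0:Add1,r1:2,r2:-16,r3:9,r4:18
c14: CDB Add3=20 | r0:Add1,r1:2,r2:-16,r3:9,r4:18
c15: - | r0:Add1,r1:2,r2:-16,r3:9,r4:18
c16: CDB Add1=-2 | r0:-2,r1:2,r2:-16,r3:9,r4:18

STATUS = VALUE -2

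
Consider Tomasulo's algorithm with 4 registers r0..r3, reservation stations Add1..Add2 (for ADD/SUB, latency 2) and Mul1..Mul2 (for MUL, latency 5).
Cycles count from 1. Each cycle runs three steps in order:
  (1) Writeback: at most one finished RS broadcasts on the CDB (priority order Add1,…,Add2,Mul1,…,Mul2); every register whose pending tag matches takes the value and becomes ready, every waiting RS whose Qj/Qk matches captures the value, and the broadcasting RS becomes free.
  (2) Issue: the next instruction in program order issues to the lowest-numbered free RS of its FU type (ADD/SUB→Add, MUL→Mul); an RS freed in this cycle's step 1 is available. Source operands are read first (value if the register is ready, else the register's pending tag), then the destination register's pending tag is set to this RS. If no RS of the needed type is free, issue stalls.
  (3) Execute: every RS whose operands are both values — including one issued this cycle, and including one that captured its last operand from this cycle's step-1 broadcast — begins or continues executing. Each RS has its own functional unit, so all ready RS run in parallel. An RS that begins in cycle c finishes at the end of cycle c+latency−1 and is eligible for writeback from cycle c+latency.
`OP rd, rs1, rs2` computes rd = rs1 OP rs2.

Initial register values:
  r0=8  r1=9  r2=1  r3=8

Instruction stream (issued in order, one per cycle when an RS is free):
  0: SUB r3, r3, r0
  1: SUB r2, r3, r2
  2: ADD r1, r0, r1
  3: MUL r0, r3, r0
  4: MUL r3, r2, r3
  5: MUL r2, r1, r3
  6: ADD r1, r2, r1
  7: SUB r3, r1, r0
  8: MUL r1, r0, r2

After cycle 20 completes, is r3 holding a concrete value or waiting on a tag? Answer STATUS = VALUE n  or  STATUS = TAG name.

STATUS = VALUE 17

cycle 1: issue SUB r3<-Add1 // r0:8,r1:9,r2:1,r3:Add1
cycle 2: issue SUB r2<-Add2 // r0:8,r1:9,r2:Add2,r3:Add1
cycle 3: CDB Add1=0; issue ADD r1<-Add1 // r0:8,r1:Add1,r2:Add2,r3:0
cycle 4: issue MUL r0<-Mul1 // r0:Mul1,r1:Add1,r2:Add2,r3:0
cycle 5: CDB Add1=17; issue MUL r3<-Mul2 // r0:Mul1,r1:17,r2:Add2,r3:Mul2
cycle 6: CDB Add2=-1; stall // r0:Mul1,r1:17,r2:-1,r3:Mul2
cycle 7: stall // r0:Mul1,r1:17,r2:-1,r3:Mul2
cycle 8: stall // r0:Mul1,r1:17,r2:-1,r3:Mul2
cycle 9: CDB Mul1=0; issue MUL r2<-Mul1 // r0:0,r1:17,r2:Mul1,r3:Mul2
cycle 10: issue ADD r1<-Add1 // r0:0,r1:Add1,r2:Mul1,r3:Mul2
cycle 11: CDB Mul2=0; issue SUB r3<-Add2 // r0:0,r1:Add1,r2:Mul1,r3:Add2
cycle 12: issue MUL r1<-Mul2 // r0:0,r1:Mul2,r2:Mul1,r3:Add2
cycle 13: - // r0:0,r1:Mul2,r2:Mul1,r3:Add2
cycle 14: - // r0:0,r1:Mul2,r2:Mul1,r3:Add2
cycle 15: - // r0:0,r1:Mul2,r2:Mul1,r3:Add2
cycle 16: CDB Mul1=0 // r0:0,r1:Mul2,r2:0,r3:Add2
cycle 17: - // r0:0,r1:Mul2,r2:0,r3:Add2
cycle 18: CDB Add1=17 // r0:0,r1:Mul2,r2:0,r3:Add2
cycle 19: - // r0:0,r1:Mul2,r2:0,r3:Add2
cycle 20: CDB Add2=17 // r0:0,r1:Mul2,r2:0,r3:17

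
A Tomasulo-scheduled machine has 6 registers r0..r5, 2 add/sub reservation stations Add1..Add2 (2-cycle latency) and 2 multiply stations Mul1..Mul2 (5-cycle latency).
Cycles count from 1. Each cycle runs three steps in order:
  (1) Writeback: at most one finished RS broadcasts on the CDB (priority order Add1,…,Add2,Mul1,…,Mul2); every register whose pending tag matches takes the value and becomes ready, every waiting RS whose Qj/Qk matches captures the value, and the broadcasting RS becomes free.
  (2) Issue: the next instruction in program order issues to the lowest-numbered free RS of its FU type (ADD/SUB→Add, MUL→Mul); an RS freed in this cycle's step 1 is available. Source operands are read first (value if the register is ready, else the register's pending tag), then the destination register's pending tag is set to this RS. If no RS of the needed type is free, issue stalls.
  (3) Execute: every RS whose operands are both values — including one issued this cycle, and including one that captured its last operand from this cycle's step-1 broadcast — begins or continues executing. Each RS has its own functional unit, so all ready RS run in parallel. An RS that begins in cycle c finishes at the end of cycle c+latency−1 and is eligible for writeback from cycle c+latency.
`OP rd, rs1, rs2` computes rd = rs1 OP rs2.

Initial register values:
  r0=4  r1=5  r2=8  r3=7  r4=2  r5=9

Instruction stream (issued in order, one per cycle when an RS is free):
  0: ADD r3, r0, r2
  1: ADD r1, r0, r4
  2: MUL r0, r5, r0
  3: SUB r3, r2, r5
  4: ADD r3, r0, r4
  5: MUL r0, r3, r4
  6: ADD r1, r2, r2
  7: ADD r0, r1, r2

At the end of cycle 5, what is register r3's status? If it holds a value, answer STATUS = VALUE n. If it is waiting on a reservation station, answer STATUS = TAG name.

STATUS = TAG Add2

  c1: issue ADD r3<-Add1  regs: r0:4,r1:5,r2:8,r3:Add1,r4:2,r5:9
  c2: issue ADD r1<-Add2  regs: r0:4,r1:Add2,r2:8,r3:Add1,r4:2,r5:9
  c3: CDB Add1=12; issue MUL r0<-Mul1  regs: r0:Mul1,r1:Add2,r2:8,r3:12,r4:2,r5:9
  c4: CDB Add2=6; issue SUB r3<-Add1  regs: r0:Mul1,r1:6,r2:8,r3:Add1,r4:2,r5:9
  c5: issue ADD r3<-Add2  regs: r0:Mul1,r1:6,r2:8,r3:Add2,r4:2,r5:9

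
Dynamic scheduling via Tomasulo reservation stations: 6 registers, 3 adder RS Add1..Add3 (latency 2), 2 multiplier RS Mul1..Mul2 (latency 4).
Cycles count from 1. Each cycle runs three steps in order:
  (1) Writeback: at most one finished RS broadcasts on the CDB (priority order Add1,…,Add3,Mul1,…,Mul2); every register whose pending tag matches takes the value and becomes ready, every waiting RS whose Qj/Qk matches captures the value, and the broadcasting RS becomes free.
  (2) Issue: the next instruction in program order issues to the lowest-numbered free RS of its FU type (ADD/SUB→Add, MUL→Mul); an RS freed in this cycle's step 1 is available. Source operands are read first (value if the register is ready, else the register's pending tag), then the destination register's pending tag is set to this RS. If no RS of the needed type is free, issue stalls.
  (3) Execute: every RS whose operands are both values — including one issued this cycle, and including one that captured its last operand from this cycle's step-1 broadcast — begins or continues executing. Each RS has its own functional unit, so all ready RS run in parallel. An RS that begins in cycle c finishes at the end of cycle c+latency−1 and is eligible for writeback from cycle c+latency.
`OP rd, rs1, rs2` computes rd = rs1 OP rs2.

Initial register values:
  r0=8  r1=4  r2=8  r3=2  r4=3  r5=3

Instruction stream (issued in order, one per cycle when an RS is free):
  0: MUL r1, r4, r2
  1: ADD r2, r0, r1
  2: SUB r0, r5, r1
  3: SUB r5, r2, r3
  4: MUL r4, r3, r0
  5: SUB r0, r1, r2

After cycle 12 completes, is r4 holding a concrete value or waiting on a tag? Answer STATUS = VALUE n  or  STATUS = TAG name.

STATUS = VALUE -42

cycle 1: issue MUL r1<-Mul1 // r0:8,r1:Mul1,r2:8,r3:2,r4:3,r5:3
cycle 2: issue ADD r2<-Add1 // r0:8,r1:Mul1,r2:Add1,r3:2,r4:3,r5:3
cycle 3: issue SUB r0<-Add2 // r0:Add2,r1:Mul1,r2:Add1,r3:2,r4:3,r5:3
cycle 4: issue SUB r5<-Add3 // r0:Add2,r1:Mul1,r2:Add1,r3:2,r4:3,r5:Add3
cycle 5: CDB Mul1=24; issue MUL r4<-Mul1 // r0:Add2,r1:24,r2:Add1,r3:2,r4:Mul1,r5:Add3
cycle 6: stall // r0:Add2,r1:24,r2:Add1,r3:2,r4:Mul1,r5:Add3
cycle 7: CDB Add1=32; issue SUB r0<-Add1 // r0:Add1,r1:24,r2:32,r3:2,r4:Mul1,r5:Add3
cycle 8: CDB Add2=-21 // r0:Add1,r1:24,r2:32,r3:2,r4:Mul1,r5:Add3
cycle 9: CDB Add1=-8 // r0:-8,r1:24,r2:32,r3:2,r4:Mul1,r5:Add3
cycle 10: CDB Add3=30 // r0:-8,r1:24,r2:32,r3:2,r4:Mul1,r5:30
cycle 11: - // r0:-8,r1:24,r2:32,r3:2,r4:Mul1,r5:30
cycle 12: CDB Mul1=-42 // r0:-8,r1:24,r2:32,r3:2,r4:-42,r5:30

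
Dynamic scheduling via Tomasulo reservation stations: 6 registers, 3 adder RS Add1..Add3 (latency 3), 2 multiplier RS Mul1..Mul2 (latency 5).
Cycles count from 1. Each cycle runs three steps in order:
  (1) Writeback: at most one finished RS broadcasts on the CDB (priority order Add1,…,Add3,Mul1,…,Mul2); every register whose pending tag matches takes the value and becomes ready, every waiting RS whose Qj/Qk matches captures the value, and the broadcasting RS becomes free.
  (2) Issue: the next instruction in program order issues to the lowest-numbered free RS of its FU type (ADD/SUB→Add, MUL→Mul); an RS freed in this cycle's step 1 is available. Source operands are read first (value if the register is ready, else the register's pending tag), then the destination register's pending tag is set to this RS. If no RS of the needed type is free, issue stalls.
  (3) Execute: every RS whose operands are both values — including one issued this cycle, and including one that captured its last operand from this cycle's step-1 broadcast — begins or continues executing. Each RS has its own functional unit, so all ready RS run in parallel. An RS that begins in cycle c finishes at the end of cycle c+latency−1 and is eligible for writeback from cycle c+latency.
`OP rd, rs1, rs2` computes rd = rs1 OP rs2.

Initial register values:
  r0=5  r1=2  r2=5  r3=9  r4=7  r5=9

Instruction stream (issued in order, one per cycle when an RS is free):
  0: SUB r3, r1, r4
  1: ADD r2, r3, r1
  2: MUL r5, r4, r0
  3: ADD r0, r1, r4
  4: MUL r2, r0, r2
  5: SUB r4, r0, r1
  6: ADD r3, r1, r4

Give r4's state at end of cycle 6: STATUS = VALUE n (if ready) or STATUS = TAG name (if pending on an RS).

c1: issue SUB r3<-Add1 | r0:5,r1:2,r2:5,r3:Add1,r4:7,r5:9
c2: issue ADD r2<-Add2 | r0:5,r1:2,r2:Add2,r3:Add1,r4:7,r5:9
c3: issue MUL r5<-Mul1 | r0:5,r1:2,r2:Add2,r3:Add1,r4:7,r5:Mul1
c4: CDB Add1=-5; issue ADD r0<-Add1 | r0:Add1,r1:2,r2:Add2,r3:-5,r4:7,r5:Mul1
c5: issue MUL r2<-Mul2 | r0:Add1,r1:2,r2:Mul2,r3:-5,r4:7,r5:Mul1
c6: issue SUB r4<-Add3 | r0:Add1,r1:2,r2:Mul2,r3:-5,r4:Add3,r5:Mul1

STATUS = TAG Add3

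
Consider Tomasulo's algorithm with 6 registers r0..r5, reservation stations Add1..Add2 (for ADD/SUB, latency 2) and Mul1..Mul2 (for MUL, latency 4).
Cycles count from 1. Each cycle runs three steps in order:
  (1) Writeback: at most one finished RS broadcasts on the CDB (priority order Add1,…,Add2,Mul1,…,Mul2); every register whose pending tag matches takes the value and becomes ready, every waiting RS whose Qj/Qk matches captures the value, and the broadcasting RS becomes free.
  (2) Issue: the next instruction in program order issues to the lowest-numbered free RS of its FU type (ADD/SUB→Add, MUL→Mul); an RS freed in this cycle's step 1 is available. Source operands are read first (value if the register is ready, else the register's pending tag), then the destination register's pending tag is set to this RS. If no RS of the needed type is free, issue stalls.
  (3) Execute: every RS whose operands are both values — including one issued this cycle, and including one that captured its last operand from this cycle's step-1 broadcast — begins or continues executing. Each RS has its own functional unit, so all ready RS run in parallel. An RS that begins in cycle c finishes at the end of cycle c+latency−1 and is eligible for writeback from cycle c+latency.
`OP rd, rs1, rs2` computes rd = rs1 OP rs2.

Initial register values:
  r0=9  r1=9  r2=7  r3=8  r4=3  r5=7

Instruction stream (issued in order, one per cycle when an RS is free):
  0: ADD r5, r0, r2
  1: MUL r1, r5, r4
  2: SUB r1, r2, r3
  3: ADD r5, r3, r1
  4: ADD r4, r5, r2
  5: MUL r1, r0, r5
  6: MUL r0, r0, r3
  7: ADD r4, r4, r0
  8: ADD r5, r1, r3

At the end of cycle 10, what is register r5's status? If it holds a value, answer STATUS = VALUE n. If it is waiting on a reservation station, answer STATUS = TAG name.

STATUS = TAG Add2

c1: issue ADD r5<-Add1 | r0:9,r1:9,r2:7,r3:8,r4:3,r5:Add1
c2: issue MUL r1<-Mul1 | r0:9,r1:Mul1,r2:7,r3:8,r4:3,r5:Add1
c3: CDB Add1=16; issue SUB r1<-Add1 | r0:9,r1:Add1,r2:7,r3:8,r4:3,r5:16
c4: issue ADD r5<-Add2 | r0:9,r1:Add1,r2:7,r3:8,r4:3,r5:Add2
c5: CDB Add1=-1; issue ADD r4<-Add1 | r0:9,r1:-1,r2:7,r3:8,r4:Add1,r5:Add2
c6: issue MUL r1<-Mul2 | r0:9,r1:Mul2,r2:7,r3:8,r4:Add1,r5:Add2
c7: CDB Add2=7; stall | r0:9,r1:Mul2,r2:7,r3:8,r4:Add1,r5:7
c8: CDB Mul1=48; issue MUL r0<-Mul1 | r0:Mul1,r1:Mul2,r2:7,r3:8,r4:Add1,r5:7
c9: CDB Add1=14; issue ADD r4<-Add1 | r0:Mul1,r1:Mul2,r2:7,r3:8,r4:Add1,r5:7
c10: issue ADD r5<-Add2 | r0:Mul1,r1:Mul2,r2:7,r3:8,r4:Add1,r5:Add2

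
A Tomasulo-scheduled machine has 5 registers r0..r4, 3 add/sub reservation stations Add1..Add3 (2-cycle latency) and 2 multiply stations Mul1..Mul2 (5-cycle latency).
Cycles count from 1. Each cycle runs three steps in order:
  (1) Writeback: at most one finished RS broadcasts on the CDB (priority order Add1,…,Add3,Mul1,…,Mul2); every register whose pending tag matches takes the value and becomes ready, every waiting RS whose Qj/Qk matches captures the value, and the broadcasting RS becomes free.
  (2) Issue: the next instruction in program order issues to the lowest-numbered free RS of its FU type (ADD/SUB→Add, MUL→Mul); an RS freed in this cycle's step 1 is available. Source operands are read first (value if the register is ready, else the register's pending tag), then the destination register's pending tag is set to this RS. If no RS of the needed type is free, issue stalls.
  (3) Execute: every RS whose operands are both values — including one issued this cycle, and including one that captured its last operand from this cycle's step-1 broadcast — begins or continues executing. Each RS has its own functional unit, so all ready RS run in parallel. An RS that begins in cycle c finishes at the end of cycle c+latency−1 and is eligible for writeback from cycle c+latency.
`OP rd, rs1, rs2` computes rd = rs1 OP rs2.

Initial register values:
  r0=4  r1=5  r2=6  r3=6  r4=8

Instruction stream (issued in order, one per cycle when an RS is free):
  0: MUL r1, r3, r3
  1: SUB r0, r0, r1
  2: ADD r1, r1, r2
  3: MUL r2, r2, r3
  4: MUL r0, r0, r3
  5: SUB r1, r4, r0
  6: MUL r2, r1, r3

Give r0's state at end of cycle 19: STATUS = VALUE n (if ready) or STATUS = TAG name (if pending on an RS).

c1: issue MUL r1<-Mul1 | r0:4,r1:Mul1,r2:6,r3:6,r4:8
c2: issue SUB r0<-Add1 | r0:Add1,r1:Mul1,r2:6,r3:6,r4:8
c3: issue ADD r1<-Add2 | r0:Add1,r1:Add2,r2:6,r3:6,r4:8
c4: issue MUL r2<-Mul2 | r0:Add1,r1:Add2,r2:Mul2,r3:6,r4:8
c5: stall | r0:Add1,r1:Add2,r2:Mul2,r3:6,r4:8
c6: CDB Mul1=36; issue MUL r0<-Mul1 | r0:Mul1,r1:Add2,r2:Mul2,r3:6,r4:8
c7: issue SUB r1<-Add3 | r0:Mul1,r1:Add3,r2:Mul2,r3:6,r4:8
c8: CDB Add1=-32; stall | r0:Mul1,r1:Add3,r2:Mul2,r3:6,r4:8
c9: CDB Add2=42; stall | r0:Mul1,r1:Add3,r2:Mul2,r3:6,r4:8
c10: CDB Mul2=36; issue MUL r2<-Mul2 | r0:Mul1,r1:Add3,r2:Mul2,r3:6,r4:8
c11: - | r0:Mul1,r1:Add3,r2:Mul2,r3:6,r4:8
c12: - | r0:Mul1,r1:Add3,r2:Mul2,r3:6,r4:8
c13: CDB Mul1=-192 | r0:-192,r1:Add3,r2:Mul2,r3:6,r4:8
c14: - | r0:-192,r1:Add3,r2:Mul2,r3:6,r4:8
c15: CDB Add3=200 | r0:-192,r1:200,r2:Mul2,r3:6,r4:8
c16: - | r0:-192,r1:200,r2:Mul2,r3:6,r4:8
c17: - | r0:-192,r1:200,r2:Mul2,r3:6,r4:8
c18: - | r0:-192,r1:200,r2:Mul2,r3:6,r4:8
c19: - | r0:-192,r1:200,r2:Mul2,r3:6,r4:8

STATUS = VALUE -192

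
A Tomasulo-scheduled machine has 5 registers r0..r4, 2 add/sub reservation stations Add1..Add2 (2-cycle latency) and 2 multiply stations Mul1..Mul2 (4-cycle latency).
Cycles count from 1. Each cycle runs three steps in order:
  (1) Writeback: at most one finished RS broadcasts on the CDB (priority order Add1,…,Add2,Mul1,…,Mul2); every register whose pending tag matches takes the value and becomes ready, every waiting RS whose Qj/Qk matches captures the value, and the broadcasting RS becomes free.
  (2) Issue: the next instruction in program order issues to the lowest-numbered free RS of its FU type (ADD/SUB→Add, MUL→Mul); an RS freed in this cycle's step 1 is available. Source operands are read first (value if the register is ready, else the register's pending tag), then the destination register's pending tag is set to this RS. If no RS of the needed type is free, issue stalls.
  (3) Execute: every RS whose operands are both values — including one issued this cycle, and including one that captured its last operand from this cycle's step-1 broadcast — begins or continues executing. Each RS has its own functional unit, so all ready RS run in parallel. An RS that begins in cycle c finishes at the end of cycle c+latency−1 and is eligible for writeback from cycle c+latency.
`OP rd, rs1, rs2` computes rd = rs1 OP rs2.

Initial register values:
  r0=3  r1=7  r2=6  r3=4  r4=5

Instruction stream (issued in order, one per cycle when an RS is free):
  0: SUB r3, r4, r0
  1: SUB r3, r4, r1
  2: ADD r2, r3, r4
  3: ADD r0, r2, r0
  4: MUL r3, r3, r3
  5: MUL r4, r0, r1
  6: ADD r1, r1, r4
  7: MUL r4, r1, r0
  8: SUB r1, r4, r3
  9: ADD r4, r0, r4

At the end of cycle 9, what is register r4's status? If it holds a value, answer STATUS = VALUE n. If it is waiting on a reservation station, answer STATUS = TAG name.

STATUS = TAG Mul1

cycle 1: issue SUB r3<-Add1 // r0:3,r1:7,r2:6,r3:Add1,r4:5
cycle 2: issue SUB r3<-Add2 // r0:3,r1:7,r2:6,r3:Add2,r4:5
cycle 3: CDB Add1=2; issue ADD r2<-Add1 // r0:3,r1:7,r2:Add1,r3:Add2,r4:5
cycle 4: CDB Add2=-2; issue ADD r0<-Add2 // r0:Add2,r1:7,r2:Add1,r3:-2,r4:5
cycle 5: issue MUL r3<-Mul1 // r0:Add2,r1:7,r2:Add1,r3:Mul1,r4:5
cycle 6: CDB Add1=3; issue MUL r4<-Mul2 // r0:Add2,r1:7,r2:3,r3:Mul1,r4:Mul2
cycle 7: issue ADD r1<-Add1 // r0:Add2,r1:Add1,r2:3,r3:Mul1,r4:Mul2
cycle 8: CDB Add2=6; stall // r0:6,r1:Add1,r2:3,r3:Mul1,r4:Mul2
cycle 9: CDB Mul1=4; issue MUL r4<-Mul1 // r0:6,r1:Add1,r2:3,r3:4,r4:Mul1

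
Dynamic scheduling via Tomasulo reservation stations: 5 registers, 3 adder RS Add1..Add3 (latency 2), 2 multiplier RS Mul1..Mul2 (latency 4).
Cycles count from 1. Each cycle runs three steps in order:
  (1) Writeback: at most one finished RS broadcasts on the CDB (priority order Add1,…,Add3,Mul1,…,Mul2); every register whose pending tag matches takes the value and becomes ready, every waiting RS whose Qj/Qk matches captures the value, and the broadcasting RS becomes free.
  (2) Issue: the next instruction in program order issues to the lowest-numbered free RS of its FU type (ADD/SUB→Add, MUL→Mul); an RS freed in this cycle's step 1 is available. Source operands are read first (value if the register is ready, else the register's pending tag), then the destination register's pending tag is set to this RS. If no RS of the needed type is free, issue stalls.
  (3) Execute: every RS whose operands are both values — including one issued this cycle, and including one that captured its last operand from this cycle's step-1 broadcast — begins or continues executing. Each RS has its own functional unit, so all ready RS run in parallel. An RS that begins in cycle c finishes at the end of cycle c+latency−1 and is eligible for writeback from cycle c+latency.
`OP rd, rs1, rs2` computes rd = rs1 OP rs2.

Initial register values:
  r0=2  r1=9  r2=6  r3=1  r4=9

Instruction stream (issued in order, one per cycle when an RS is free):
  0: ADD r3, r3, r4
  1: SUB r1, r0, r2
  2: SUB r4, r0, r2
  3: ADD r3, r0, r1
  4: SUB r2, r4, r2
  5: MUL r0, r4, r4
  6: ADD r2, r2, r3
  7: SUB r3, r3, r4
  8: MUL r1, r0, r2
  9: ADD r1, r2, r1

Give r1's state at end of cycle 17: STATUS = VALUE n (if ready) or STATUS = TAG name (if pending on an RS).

  c1: issue ADD r3<-Add1  regs: r0:2,r1:9,r2:6,r3:Add1,r4:9
  c2: issue SUB r1<-Add2  regs: r0:2,r1:Add2,r2:6,r3:Add1,r4:9
  c3: CDB Add1=10; issue SUB r4<-Add1  regs: r0:2,r1:Add2,r2:6,r3:10,r4:Add1
  c4: CDB Add2=-4; issue ADD r3<-Add2  regs: r0:2,r1:-4,r2:6,r3:Add2,r4:Add1
  c5: CDB Add1=-4; issue SUB r2<-Add1  regs: r0:2,r1:-4,r2:Add1,r3:Add2,r4:-4
  c6: CDB Add2=-2; issue MUL r0<-Mul1  regs: r0:Mul1,r1:-4,r2:Add1,r3:-2,r4:-4
  c7: CDB Add1=-10; issue ADD r2<-Add1  regs: r0:Mul1,r1:-4,r2:Add1,r3:-2,r4:-4
  c8: issue SUB r3<-Add2  regs: r0:Mul1,r1:-4,r2:Add1,r3:Add2,r4:-4
  c9: CDB Add1=-12; issue MUL r1<-Mul2  regs: r0:Mul1,r1:Mul2,r2:-12,r3:Add2,r4:-4
  c10: CDB Add2=2; issue ADD r1<-Add1  regs: r0:Mul1,r1:Add1,r2:-12,r3:2,r4:-4
  c11: CDB Mul1=16  regs: r0:16,r1:Add1,r2:-12,r3:2,r4:-4
  c12: -  regs: r0:16,r1:Add1,r2:-12,r3:2,r4:-4
  c13: -  regs: r0:16,r1:Add1,r2:-12,r3:2,r4:-4
  c14: -  regs: r0:16,r1:Add1,r2:-12,r3:2,r4:-4
  c15: CDB Mul2=-192  regs: r0:16,r1:Add1,r2:-12,r3:2,r4:-4
  c16: -  regs: r0:16,r1:Add1,r2:-12,r3:2,r4:-4
  c17: CDB Add1=-204  regs: r0:16,r1:-204,r2:-12,r3:2,r4:-4

STATUS = VALUE -204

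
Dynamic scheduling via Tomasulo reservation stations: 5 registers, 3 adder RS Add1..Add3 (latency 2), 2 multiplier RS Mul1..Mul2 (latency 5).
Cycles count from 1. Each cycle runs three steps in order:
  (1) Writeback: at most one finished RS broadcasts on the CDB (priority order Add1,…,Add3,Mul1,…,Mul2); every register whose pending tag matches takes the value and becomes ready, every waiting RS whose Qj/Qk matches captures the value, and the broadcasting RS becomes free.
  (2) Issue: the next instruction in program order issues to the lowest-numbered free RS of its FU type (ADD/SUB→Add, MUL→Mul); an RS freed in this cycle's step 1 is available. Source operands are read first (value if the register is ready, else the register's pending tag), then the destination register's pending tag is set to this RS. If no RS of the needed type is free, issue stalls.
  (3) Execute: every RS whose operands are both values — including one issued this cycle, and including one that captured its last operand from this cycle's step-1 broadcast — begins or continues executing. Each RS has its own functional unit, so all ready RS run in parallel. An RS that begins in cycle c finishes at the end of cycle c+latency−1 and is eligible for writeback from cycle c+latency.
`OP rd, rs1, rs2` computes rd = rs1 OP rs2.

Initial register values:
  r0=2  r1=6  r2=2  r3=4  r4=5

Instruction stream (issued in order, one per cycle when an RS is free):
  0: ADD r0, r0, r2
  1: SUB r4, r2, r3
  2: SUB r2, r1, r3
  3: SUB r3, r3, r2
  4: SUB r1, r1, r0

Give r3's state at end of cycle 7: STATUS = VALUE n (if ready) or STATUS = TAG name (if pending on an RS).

cycle 1: issue ADD r0<-Add1 // r0:Add1,r1:6,r2:2,r3:4,r4:5
cycle 2: issue SUB r4<-Add2 // r0:Add1,r1:6,r2:2,r3:4,r4:Add2
cycle 3: CDB Add1=4; issue SUB r2<-Add1 // r0:4,r1:6,r2:Add1,r3:4,r4:Add2
cycle 4: CDB Add2=-2; issue SUB r3<-Add2 // r0:4,r1:6,r2:Add1,r3:Add2,r4:-2
cycle 5: CDB Add1=2; issue SUB r1<-Add1 // r0:4,r1:Add1,r2:2,r3:Add2,r4:-2
cycle 6: - // r0:4,r1:Add1,r2:2,r3:Add2,r4:-2
cycle 7: CDB Add1=2 // r0:4,r1:2,r2:2,r3:Add2,r4:-2

STATUS = TAG Add2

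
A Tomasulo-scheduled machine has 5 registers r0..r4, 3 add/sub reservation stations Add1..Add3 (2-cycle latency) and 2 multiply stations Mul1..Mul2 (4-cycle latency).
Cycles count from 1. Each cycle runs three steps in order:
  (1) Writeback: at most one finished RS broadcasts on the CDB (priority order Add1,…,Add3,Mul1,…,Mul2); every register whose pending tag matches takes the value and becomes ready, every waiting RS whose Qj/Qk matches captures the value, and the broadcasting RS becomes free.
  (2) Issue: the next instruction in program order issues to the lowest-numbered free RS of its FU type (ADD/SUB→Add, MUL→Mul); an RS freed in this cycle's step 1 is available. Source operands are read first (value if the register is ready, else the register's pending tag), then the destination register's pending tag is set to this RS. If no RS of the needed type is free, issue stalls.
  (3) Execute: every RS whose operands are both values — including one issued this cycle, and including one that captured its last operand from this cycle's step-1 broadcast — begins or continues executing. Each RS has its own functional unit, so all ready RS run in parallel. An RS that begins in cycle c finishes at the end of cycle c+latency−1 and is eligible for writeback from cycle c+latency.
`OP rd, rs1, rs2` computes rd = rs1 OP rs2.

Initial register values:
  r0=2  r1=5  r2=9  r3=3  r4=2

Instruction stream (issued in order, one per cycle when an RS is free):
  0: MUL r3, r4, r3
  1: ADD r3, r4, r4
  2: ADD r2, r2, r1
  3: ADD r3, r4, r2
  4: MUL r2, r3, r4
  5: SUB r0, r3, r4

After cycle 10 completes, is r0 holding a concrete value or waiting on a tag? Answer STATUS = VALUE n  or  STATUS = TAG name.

STATUS = VALUE 14

c1: issue MUL r3<-Mul1 | r0:2,r1:5,r2:9,r3:Mul1,r4:2
c2: issue ADD r3<-Add1 | r0:2,r1:5,r2:9,r3:Add1,r4:2
c3: issue ADD r2<-Add2 | r0:2,r1:5,r2:Add2,r3:Add1,r4:2
c4: CDB Add1=4; issue ADD r3<-Add1 | r0:2,r1:5,r2:Add2,r3:Add1,r4:2
c5: CDB Add2=14; issue MUL r2<-Mul2 | r0:2,r1:5,r2:Mul2,r3:Add1,r4:2
c6: CDB Mul1=6; issue SUB r0<-Add2 | r0:Add2,r1:5,r2:Mul2,r3:Add1,r4:2
c7: CDB Add1=16 | r0:Add2,r1:5,r2:Mul2,r3:16,r4:2
c8: - | r0:Add2,r1:5,r2:Mul2,r3:16,r4:2
c9: CDB Add2=14 | r0:14,r1:5,r2:Mul2,r3:16,r4:2
c10: - | r0:14,r1:5,r2:Mul2,r3:16,r4:2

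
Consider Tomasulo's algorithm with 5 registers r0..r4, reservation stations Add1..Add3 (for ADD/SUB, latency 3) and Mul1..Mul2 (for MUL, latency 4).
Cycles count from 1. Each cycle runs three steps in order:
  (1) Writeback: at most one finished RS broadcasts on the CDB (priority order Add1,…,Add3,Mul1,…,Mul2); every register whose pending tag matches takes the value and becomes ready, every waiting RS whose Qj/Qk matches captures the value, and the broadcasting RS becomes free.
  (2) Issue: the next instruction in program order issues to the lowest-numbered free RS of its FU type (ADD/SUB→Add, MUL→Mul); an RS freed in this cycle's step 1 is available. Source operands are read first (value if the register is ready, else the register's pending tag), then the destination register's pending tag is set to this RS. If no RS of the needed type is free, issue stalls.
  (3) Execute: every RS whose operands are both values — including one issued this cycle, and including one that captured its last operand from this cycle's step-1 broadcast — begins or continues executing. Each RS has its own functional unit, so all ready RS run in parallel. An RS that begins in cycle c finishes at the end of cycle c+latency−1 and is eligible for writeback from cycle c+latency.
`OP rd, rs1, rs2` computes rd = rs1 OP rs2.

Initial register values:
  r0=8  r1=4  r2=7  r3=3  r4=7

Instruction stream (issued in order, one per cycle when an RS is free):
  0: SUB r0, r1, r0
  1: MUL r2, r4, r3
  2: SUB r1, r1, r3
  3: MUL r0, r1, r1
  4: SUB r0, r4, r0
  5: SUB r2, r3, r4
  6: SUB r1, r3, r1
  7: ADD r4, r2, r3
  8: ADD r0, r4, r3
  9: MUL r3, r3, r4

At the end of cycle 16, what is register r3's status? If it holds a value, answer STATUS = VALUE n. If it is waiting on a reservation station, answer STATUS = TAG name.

STATUS = VALUE -3

cycle 1: issue SUB r0<-Add1 // r0:Add1,r1:4,r2:7,r3:3,r4:7
cycle 2: issue MUL r2<-Mul1 // r0:Add1,r1:4,r2:Mul1,r3:3,r4:7
cycle 3: issue SUB r1<-Add2 // r0:Add1,r1:Add2,r2:Mul1,r3:3,r4:7
cycle 4: CDB Add1=-4; issue MUL r0<-Mul2 // r0:Mul2,r1:Add2,r2:Mul1,r3:3,r4:7
cycle 5: issue SUB r0<-Add1 // r0:Add1,r1:Add2,r2:Mul1,r3:3,r4:7
cycle 6: CDB Add2=1; issue SUB r2<-Add2 // r0:Add1,r1:1,r2:Add2,r3:3,r4:7
cycle 7: CDB Mul1=21; issue SUB r1<-Add3 // r0:Add1,r1:Add3,r2:Add2,r3:3,r4:7
cycle 8: stall // r0:Add1,r1:Add3,r2:Add2,r3:3,r4:7
cycle 9: CDB Add2=-4; issue ADD r4<-Add2 // r0:Add1,r1:Add3,r2:-4,r3:3,r4:Add2
cycle 10: CDB Add3=2; issue ADD r0<-Add3 // r0:Add3,r1:2,r2:-4,r3:3,r4:Add2
cycle 11: CDB Mul2=1; issue MUL r3<-Mul1 // r0:Add3,r1:2,r2:-4,r3:Mul1,r4:Add2
cycle 12: CDB Add2=-1 // r0:Add3,r1:2,r2:-4,r3:Mul1,r4:-1
cycle 13: - // r0:Add3,r1:2,r2:-4,r3:Mul1,r4:-1
cycle 14: CDB Add1=6 // r0:Add3,r1:2,r2:-4,r3:Mul1,r4:-1
cycle 15: CDB Add3=2 // r0:2,r1:2,r2:-4,r3:Mul1,r4:-1
cycle 16: CDB Mul1=-3 // r0:2,r1:2,r2:-4,r3:-3,r4:-1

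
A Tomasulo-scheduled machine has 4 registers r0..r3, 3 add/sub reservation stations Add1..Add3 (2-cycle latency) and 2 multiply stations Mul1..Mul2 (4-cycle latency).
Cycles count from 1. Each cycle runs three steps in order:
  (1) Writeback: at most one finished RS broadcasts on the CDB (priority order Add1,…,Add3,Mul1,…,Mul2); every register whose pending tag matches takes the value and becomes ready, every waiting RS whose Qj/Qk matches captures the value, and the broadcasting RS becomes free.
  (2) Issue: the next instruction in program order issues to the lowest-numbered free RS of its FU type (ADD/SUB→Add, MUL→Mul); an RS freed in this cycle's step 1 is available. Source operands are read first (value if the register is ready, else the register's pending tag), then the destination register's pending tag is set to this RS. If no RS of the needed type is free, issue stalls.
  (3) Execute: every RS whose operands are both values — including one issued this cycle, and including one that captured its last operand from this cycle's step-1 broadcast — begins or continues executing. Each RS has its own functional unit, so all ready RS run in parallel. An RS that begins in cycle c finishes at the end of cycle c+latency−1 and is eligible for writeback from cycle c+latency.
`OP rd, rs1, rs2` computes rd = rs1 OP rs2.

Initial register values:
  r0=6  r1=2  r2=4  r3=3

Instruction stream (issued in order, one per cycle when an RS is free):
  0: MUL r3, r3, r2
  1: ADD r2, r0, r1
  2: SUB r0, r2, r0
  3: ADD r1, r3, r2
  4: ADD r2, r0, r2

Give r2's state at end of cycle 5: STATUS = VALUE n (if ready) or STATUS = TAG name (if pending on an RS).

cycle 1: issue MUL r3<-Mul1 // r0:6,r1:2,r2:4,r3:Mul1
cycle 2: issue ADD r2<-Add1 // r0:6,r1:2,r2:Add1,r3:Mul1
cycle 3: issue SUB r0<-Add2 // r0:Add2,r1:2,r2:Add1,r3:Mul1
cycle 4: CDB Add1=8; issue ADD r1<-Add1 // r0:Add2,r1:Add1,r2:8,r3:Mul1
cycle 5: CDB Mul1=12; issue ADD r2<-Add3 // r0:Add2,r1:Add1,r2:Add3,r3:12

STATUS = TAG Add3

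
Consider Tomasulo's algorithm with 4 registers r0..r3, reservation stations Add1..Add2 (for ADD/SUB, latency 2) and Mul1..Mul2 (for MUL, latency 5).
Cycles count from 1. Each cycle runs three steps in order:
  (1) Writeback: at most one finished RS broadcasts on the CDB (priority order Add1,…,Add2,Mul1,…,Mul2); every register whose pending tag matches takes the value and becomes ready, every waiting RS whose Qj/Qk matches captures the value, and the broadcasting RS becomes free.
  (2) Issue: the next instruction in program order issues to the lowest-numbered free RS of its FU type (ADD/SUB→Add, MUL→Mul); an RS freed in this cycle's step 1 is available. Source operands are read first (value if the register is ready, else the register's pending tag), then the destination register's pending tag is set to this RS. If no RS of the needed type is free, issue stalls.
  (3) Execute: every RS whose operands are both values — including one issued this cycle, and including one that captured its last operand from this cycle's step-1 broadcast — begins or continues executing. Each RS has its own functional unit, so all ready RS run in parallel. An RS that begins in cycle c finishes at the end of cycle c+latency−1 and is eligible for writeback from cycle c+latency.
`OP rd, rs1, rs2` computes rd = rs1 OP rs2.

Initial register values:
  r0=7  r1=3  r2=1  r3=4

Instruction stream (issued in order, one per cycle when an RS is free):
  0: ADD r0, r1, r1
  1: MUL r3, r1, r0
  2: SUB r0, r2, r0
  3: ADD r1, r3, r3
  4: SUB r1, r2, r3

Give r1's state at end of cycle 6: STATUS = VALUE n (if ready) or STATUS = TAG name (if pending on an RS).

  c1: issue ADD r0<-Add1  regs: r0:Add1,r1:3,r2:1,r3:4
  c2: issue MUL r3<-Mul1  regs: r0:Add1,r1:3,r2:1,r3:Mul1
  c3: CDB Add1=6; issue SUB r0<-Add1  regs: r0:Add1,r1:3,r2:1,r3:Mul1
  c4: issue ADD r1<-Add2  regs: r0:Add1,r1:Add2,r2:1,r3:Mul1
  c5: CDB Add1=-5; issue SUB r1<-Add1  regs: r0:-5,r1:Add1,r2:1,r3:Mul1
  c6: -  regs: r0:-5,r1:Add1,r2:1,r3:Mul1

STATUS = TAG Add1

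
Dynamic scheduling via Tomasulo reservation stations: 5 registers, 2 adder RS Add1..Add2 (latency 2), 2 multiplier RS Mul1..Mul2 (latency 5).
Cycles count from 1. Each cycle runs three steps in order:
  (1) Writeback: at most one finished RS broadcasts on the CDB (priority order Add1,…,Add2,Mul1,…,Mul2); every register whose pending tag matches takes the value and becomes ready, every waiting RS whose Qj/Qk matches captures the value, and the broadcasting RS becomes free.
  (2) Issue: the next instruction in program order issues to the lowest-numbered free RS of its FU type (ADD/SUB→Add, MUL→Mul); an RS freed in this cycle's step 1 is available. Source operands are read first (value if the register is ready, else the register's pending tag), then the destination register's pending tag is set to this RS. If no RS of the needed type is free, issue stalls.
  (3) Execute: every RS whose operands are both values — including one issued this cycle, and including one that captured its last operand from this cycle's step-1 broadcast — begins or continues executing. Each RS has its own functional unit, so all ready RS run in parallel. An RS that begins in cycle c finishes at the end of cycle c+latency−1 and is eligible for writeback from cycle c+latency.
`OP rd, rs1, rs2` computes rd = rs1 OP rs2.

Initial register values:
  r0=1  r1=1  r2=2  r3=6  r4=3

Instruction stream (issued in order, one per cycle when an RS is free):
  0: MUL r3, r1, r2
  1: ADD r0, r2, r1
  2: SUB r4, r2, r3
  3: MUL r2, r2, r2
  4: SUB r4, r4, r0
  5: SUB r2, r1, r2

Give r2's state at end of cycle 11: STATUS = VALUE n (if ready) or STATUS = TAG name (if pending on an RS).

c1: issue MUL r3<-Mul1 | r0:1,r1:1,r2:2,r3:Mul1,r4:3
c2: issue ADD r0<-Add1 | r0:Add1,r1:1,r2:2,r3:Mul1,r4:3
c3: issue SUB r4<-Add2 | r0:Add1,r1:1,r2:2,r3:Mul1,r4:Add2
c4: CDB Add1=3; issue MUL r2<-Mul2 | r0:3,r1:1,r2:Mul2,r3:Mul1,r4:Add2
c5: issue SUB r4<-Add1 | r0:3,r1:1,r2:Mul2,r3:Mul1,r4:Add1
c6: CDB Mul1=2; stall | r0:3,r1:1,r2:Mul2,r3:2,r4:Add1
c7: stall | r0:3,r1:1,r2:Mul2,r3:2,r4:Add1
c8: CDB Add2=0; issue SUB r2<-Add2 | r0:3,r1:1,r2:Add2,r3:2,r4:Add1
c9: CDB Mul2=4 | r0:3,r1:1,r2:Add2,r3:2,r4:Add1
c10: CDB Add1=-3 | r0:3,r1:1,r2:Add2,r3:2,r4:-3
c11: CDB Add2=-3 | r0:3,r1:1,r2:-3,r3:2,r4:-3

STATUS = VALUE -3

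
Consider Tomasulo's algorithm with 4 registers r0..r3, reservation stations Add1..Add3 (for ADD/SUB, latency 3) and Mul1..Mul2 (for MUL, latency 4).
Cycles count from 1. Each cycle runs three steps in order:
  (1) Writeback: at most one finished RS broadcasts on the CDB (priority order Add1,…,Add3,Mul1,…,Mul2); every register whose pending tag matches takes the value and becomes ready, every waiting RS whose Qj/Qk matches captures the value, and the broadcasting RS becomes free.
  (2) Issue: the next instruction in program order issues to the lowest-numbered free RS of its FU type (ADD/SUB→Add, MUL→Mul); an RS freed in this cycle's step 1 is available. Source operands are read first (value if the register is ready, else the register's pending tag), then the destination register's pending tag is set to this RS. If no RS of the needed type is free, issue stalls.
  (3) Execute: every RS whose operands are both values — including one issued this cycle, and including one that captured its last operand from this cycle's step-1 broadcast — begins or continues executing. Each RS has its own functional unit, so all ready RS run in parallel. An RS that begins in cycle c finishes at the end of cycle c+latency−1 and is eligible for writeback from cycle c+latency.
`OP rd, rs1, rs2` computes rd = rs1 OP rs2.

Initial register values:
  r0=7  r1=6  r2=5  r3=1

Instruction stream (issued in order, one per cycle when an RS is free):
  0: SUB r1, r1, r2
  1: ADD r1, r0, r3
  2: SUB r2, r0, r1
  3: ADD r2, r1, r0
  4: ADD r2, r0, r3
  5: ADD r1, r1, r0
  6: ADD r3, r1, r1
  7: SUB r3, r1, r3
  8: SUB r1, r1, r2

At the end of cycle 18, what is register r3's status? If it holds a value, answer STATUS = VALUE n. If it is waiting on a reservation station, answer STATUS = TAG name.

c1: issue SUB r1<-Add1 | r0:7,r1:Add1,r2:5,r3:1
c2: issue ADD r1<-Add2 | r0:7,r1:Add2,r2:5,r3:1
c3: issue SUB r2<-Add3 | r0:7,r1:Add2,r2:Add3,r3:1
c4: CDB Add1=1; issue ADD r2<-Add1 | r0:7,r1:Add2,r2:Add1,r3:1
c5: CDB Add2=8; issue ADD r2<-Add2 | r0:7,r1:8,r2:Add2,r3:1
c6: stall | r0:7,r1:8,r2:Add2,r3:1
c7: stall | r0:7,r1:8,r2:Add2,r3:1
c8: CDB Add1=15; issue ADD r1<-Add1 | r0:7,r1:Add1,r2:Add2,r3:1
c9: CDB Add2=8; issue ADD r3<-Add2 | r0:7,r1:Add1,r2:8,r3:Add2
c10: CDB Add3=-1; issue SUB r3<-Add3 | r0:7,r1:Add1,r2:8,r3:Add3
c11: CDB Add1=15; issue SUB r1<-Add1 | r0:7,r1:Add1,r2:8,r3:Add3
c12: - | r0:7,r1:Add1,r2:8,r3:Add3
c13: - | r0:7,r1:Add1,r2:8,r3:Add3
c14: CDB Add1=7 | r0:7,r1:7,r2:8,r3:Add3
c15: CDB Add2=30 | r0:7,r1:7,r2:8,r3:Add3
c16: - | r0:7,r1:7,r2:8,r3:Add3
c17: - | r0:7,r1:7,r2:8,r3:Add3
c18: CDB Add3=-15 | r0:7,r1:7,r2:8,r3:-15

STATUS = VALUE -15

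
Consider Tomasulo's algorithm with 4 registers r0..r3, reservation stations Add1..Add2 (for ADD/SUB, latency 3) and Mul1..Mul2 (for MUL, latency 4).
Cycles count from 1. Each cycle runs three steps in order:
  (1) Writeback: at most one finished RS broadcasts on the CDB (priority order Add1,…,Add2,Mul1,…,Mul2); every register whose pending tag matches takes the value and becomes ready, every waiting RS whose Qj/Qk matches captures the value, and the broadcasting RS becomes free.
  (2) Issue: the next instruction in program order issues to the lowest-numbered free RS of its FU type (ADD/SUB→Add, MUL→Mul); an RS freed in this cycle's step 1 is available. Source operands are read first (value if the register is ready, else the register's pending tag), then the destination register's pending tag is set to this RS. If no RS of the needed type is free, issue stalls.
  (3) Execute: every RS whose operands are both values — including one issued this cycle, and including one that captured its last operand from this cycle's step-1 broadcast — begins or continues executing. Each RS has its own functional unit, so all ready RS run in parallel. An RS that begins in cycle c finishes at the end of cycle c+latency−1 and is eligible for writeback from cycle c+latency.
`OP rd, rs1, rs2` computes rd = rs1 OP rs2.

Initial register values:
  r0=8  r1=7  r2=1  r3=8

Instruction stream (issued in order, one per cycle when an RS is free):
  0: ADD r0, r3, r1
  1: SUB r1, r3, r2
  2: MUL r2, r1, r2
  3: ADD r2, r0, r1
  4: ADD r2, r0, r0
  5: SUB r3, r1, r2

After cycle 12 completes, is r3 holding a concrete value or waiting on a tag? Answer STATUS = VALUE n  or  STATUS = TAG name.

STATUS = VALUE -23

cycle 1: issue ADD r0<-Add1 // r0:Add1,r1:7,r2:1,r3:8
cycle 2: issue SUB r1<-Add2 // r0:Add1,r1:Add2,r2:1,r3:8
cycle 3: issue MUL r2<-Mul1 // r0:Add1,r1:Add2,r2:Mul1,r3:8
cycle 4: CDB Add1=15; issue ADD r2<-Add1 // r0:15,r1:Add2,r2:Add1,r3:8
cycle 5: CDB Add2=7; issue ADD r2<-Add2 // r0:15,r1:7,r2:Add2,r3:8
cycle 6: stall // r0:15,r1:7,r2:Add2,r3:8
cycle 7: stall // r0:15,r1:7,r2:Add2,r3:8
cycle 8: CDB Add1=22; issue SUB r3<-Add1 // r0:15,r1:7,r2:Add2,r3:Add1
cycle 9: CDB Add2=30 // r0:15,r1:7,r2:30,r3:Add1
cycle 10: CDB Mul1=7 // r0:15,r1:7,r2:30,r3:Add1
cycle 11: - // r0:15,r1:7,r2:30,r3:Add1
cycle 12: CDB Add1=-23 // r0:15,r1:7,r2:30,r3:-23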